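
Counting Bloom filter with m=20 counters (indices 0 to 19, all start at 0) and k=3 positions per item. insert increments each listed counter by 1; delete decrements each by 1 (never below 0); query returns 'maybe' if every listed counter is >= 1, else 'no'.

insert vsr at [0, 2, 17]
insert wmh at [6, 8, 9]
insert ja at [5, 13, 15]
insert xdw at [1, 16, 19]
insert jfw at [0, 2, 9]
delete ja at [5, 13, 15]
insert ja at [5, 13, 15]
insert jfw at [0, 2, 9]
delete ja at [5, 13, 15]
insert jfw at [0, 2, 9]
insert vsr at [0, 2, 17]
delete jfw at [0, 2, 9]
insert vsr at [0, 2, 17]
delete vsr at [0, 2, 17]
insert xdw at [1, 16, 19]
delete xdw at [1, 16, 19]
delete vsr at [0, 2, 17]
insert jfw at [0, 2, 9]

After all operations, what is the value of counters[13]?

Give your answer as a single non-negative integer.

Step 1: insert vsr at [0, 2, 17] -> counters=[1,0,1,0,0,0,0,0,0,0,0,0,0,0,0,0,0,1,0,0]
Step 2: insert wmh at [6, 8, 9] -> counters=[1,0,1,0,0,0,1,0,1,1,0,0,0,0,0,0,0,1,0,0]
Step 3: insert ja at [5, 13, 15] -> counters=[1,0,1,0,0,1,1,0,1,1,0,0,0,1,0,1,0,1,0,0]
Step 4: insert xdw at [1, 16, 19] -> counters=[1,1,1,0,0,1,1,0,1,1,0,0,0,1,0,1,1,1,0,1]
Step 5: insert jfw at [0, 2, 9] -> counters=[2,1,2,0,0,1,1,0,1,2,0,0,0,1,0,1,1,1,0,1]
Step 6: delete ja at [5, 13, 15] -> counters=[2,1,2,0,0,0,1,0,1,2,0,0,0,0,0,0,1,1,0,1]
Step 7: insert ja at [5, 13, 15] -> counters=[2,1,2,0,0,1,1,0,1,2,0,0,0,1,0,1,1,1,0,1]
Step 8: insert jfw at [0, 2, 9] -> counters=[3,1,3,0,0,1,1,0,1,3,0,0,0,1,0,1,1,1,0,1]
Step 9: delete ja at [5, 13, 15] -> counters=[3,1,3,0,0,0,1,0,1,3,0,0,0,0,0,0,1,1,0,1]
Step 10: insert jfw at [0, 2, 9] -> counters=[4,1,4,0,0,0,1,0,1,4,0,0,0,0,0,0,1,1,0,1]
Step 11: insert vsr at [0, 2, 17] -> counters=[5,1,5,0,0,0,1,0,1,4,0,0,0,0,0,0,1,2,0,1]
Step 12: delete jfw at [0, 2, 9] -> counters=[4,1,4,0,0,0,1,0,1,3,0,0,0,0,0,0,1,2,0,1]
Step 13: insert vsr at [0, 2, 17] -> counters=[5,1,5,0,0,0,1,0,1,3,0,0,0,0,0,0,1,3,0,1]
Step 14: delete vsr at [0, 2, 17] -> counters=[4,1,4,0,0,0,1,0,1,3,0,0,0,0,0,0,1,2,0,1]
Step 15: insert xdw at [1, 16, 19] -> counters=[4,2,4,0,0,0,1,0,1,3,0,0,0,0,0,0,2,2,0,2]
Step 16: delete xdw at [1, 16, 19] -> counters=[4,1,4,0,0,0,1,0,1,3,0,0,0,0,0,0,1,2,0,1]
Step 17: delete vsr at [0, 2, 17] -> counters=[3,1,3,0,0,0,1,0,1,3,0,0,0,0,0,0,1,1,0,1]
Step 18: insert jfw at [0, 2, 9] -> counters=[4,1,4,0,0,0,1,0,1,4,0,0,0,0,0,0,1,1,0,1]
Final counters=[4,1,4,0,0,0,1,0,1,4,0,0,0,0,0,0,1,1,0,1] -> counters[13]=0

Answer: 0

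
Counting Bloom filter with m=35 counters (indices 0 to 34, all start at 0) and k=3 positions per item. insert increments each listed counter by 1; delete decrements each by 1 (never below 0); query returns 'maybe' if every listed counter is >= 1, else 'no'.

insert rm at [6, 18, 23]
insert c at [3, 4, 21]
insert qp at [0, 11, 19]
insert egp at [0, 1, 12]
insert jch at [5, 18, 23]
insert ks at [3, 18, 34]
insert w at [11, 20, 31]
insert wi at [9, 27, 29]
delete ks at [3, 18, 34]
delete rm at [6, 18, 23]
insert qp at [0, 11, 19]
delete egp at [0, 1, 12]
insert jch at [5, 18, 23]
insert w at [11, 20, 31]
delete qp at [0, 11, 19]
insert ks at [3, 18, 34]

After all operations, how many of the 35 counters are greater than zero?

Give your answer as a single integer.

Answer: 15

Derivation:
Step 1: insert rm at [6, 18, 23] -> counters=[0,0,0,0,0,0,1,0,0,0,0,0,0,0,0,0,0,0,1,0,0,0,0,1,0,0,0,0,0,0,0,0,0,0,0]
Step 2: insert c at [3, 4, 21] -> counters=[0,0,0,1,1,0,1,0,0,0,0,0,0,0,0,0,0,0,1,0,0,1,0,1,0,0,0,0,0,0,0,0,0,0,0]
Step 3: insert qp at [0, 11, 19] -> counters=[1,0,0,1,1,0,1,0,0,0,0,1,0,0,0,0,0,0,1,1,0,1,0,1,0,0,0,0,0,0,0,0,0,0,0]
Step 4: insert egp at [0, 1, 12] -> counters=[2,1,0,1,1,0,1,0,0,0,0,1,1,0,0,0,0,0,1,1,0,1,0,1,0,0,0,0,0,0,0,0,0,0,0]
Step 5: insert jch at [5, 18, 23] -> counters=[2,1,0,1,1,1,1,0,0,0,0,1,1,0,0,0,0,0,2,1,0,1,0,2,0,0,0,0,0,0,0,0,0,0,0]
Step 6: insert ks at [3, 18, 34] -> counters=[2,1,0,2,1,1,1,0,0,0,0,1,1,0,0,0,0,0,3,1,0,1,0,2,0,0,0,0,0,0,0,0,0,0,1]
Step 7: insert w at [11, 20, 31] -> counters=[2,1,0,2,1,1,1,0,0,0,0,2,1,0,0,0,0,0,3,1,1,1,0,2,0,0,0,0,0,0,0,1,0,0,1]
Step 8: insert wi at [9, 27, 29] -> counters=[2,1,0,2,1,1,1,0,0,1,0,2,1,0,0,0,0,0,3,1,1,1,0,2,0,0,0,1,0,1,0,1,0,0,1]
Step 9: delete ks at [3, 18, 34] -> counters=[2,1,0,1,1,1,1,0,0,1,0,2,1,0,0,0,0,0,2,1,1,1,0,2,0,0,0,1,0,1,0,1,0,0,0]
Step 10: delete rm at [6, 18, 23] -> counters=[2,1,0,1,1,1,0,0,0,1,0,2,1,0,0,0,0,0,1,1,1,1,0,1,0,0,0,1,0,1,0,1,0,0,0]
Step 11: insert qp at [0, 11, 19] -> counters=[3,1,0,1,1,1,0,0,0,1,0,3,1,0,0,0,0,0,1,2,1,1,0,1,0,0,0,1,0,1,0,1,0,0,0]
Step 12: delete egp at [0, 1, 12] -> counters=[2,0,0,1,1,1,0,0,0,1,0,3,0,0,0,0,0,0,1,2,1,1,0,1,0,0,0,1,0,1,0,1,0,0,0]
Step 13: insert jch at [5, 18, 23] -> counters=[2,0,0,1,1,2,0,0,0,1,0,3,0,0,0,0,0,0,2,2,1,1,0,2,0,0,0,1,0,1,0,1,0,0,0]
Step 14: insert w at [11, 20, 31] -> counters=[2,0,0,1,1,2,0,0,0,1,0,4,0,0,0,0,0,0,2,2,2,1,0,2,0,0,0,1,0,1,0,2,0,0,0]
Step 15: delete qp at [0, 11, 19] -> counters=[1,0,0,1,1,2,0,0,0,1,0,3,0,0,0,0,0,0,2,1,2,1,0,2,0,0,0,1,0,1,0,2,0,0,0]
Step 16: insert ks at [3, 18, 34] -> counters=[1,0,0,2,1,2,0,0,0,1,0,3,0,0,0,0,0,0,3,1,2,1,0,2,0,0,0,1,0,1,0,2,0,0,1]
Final counters=[1,0,0,2,1,2,0,0,0,1,0,3,0,0,0,0,0,0,3,1,2,1,0,2,0,0,0,1,0,1,0,2,0,0,1] -> 15 nonzero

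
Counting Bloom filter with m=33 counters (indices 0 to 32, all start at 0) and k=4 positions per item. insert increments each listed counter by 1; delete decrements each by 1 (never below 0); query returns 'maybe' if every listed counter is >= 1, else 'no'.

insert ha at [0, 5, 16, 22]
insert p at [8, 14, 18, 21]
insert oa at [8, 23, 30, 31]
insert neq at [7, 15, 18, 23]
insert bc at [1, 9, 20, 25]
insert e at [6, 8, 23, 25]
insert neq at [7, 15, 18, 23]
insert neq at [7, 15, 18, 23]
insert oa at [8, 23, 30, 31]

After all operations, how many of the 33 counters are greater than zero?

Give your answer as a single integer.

Answer: 18

Derivation:
Step 1: insert ha at [0, 5, 16, 22] -> counters=[1,0,0,0,0,1,0,0,0,0,0,0,0,0,0,0,1,0,0,0,0,0,1,0,0,0,0,0,0,0,0,0,0]
Step 2: insert p at [8, 14, 18, 21] -> counters=[1,0,0,0,0,1,0,0,1,0,0,0,0,0,1,0,1,0,1,0,0,1,1,0,0,0,0,0,0,0,0,0,0]
Step 3: insert oa at [8, 23, 30, 31] -> counters=[1,0,0,0,0,1,0,0,2,0,0,0,0,0,1,0,1,0,1,0,0,1,1,1,0,0,0,0,0,0,1,1,0]
Step 4: insert neq at [7, 15, 18, 23] -> counters=[1,0,0,0,0,1,0,1,2,0,0,0,0,0,1,1,1,0,2,0,0,1,1,2,0,0,0,0,0,0,1,1,0]
Step 5: insert bc at [1, 9, 20, 25] -> counters=[1,1,0,0,0,1,0,1,2,1,0,0,0,0,1,1,1,0,2,0,1,1,1,2,0,1,0,0,0,0,1,1,0]
Step 6: insert e at [6, 8, 23, 25] -> counters=[1,1,0,0,0,1,1,1,3,1,0,0,0,0,1,1,1,0,2,0,1,1,1,3,0,2,0,0,0,0,1,1,0]
Step 7: insert neq at [7, 15, 18, 23] -> counters=[1,1,0,0,0,1,1,2,3,1,0,0,0,0,1,2,1,0,3,0,1,1,1,4,0,2,0,0,0,0,1,1,0]
Step 8: insert neq at [7, 15, 18, 23] -> counters=[1,1,0,0,0,1,1,3,3,1,0,0,0,0,1,3,1,0,4,0,1,1,1,5,0,2,0,0,0,0,1,1,0]
Step 9: insert oa at [8, 23, 30, 31] -> counters=[1,1,0,0,0,1,1,3,4,1,0,0,0,0,1,3,1,0,4,0,1,1,1,6,0,2,0,0,0,0,2,2,0]
Final counters=[1,1,0,0,0,1,1,3,4,1,0,0,0,0,1,3,1,0,4,0,1,1,1,6,0,2,0,0,0,0,2,2,0] -> 18 nonzero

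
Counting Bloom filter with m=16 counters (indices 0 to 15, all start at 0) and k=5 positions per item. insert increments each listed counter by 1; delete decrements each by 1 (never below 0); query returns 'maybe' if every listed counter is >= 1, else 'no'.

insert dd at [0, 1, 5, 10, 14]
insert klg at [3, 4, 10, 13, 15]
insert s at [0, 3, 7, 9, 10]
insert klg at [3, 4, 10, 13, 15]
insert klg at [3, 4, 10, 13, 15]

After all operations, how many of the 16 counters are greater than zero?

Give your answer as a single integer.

Step 1: insert dd at [0, 1, 5, 10, 14] -> counters=[1,1,0,0,0,1,0,0,0,0,1,0,0,0,1,0]
Step 2: insert klg at [3, 4, 10, 13, 15] -> counters=[1,1,0,1,1,1,0,0,0,0,2,0,0,1,1,1]
Step 3: insert s at [0, 3, 7, 9, 10] -> counters=[2,1,0,2,1,1,0,1,0,1,3,0,0,1,1,1]
Step 4: insert klg at [3, 4, 10, 13, 15] -> counters=[2,1,0,3,2,1,0,1,0,1,4,0,0,2,1,2]
Step 5: insert klg at [3, 4, 10, 13, 15] -> counters=[2,1,0,4,3,1,0,1,0,1,5,0,0,3,1,3]
Final counters=[2,1,0,4,3,1,0,1,0,1,5,0,0,3,1,3] -> 11 nonzero

Answer: 11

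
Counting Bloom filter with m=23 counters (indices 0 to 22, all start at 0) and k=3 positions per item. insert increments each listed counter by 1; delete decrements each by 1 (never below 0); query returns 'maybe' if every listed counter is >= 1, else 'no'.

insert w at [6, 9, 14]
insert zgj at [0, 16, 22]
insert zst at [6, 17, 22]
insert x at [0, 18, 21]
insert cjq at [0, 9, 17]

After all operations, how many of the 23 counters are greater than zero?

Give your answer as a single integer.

Answer: 9

Derivation:
Step 1: insert w at [6, 9, 14] -> counters=[0,0,0,0,0,0,1,0,0,1,0,0,0,0,1,0,0,0,0,0,0,0,0]
Step 2: insert zgj at [0, 16, 22] -> counters=[1,0,0,0,0,0,1,0,0,1,0,0,0,0,1,0,1,0,0,0,0,0,1]
Step 3: insert zst at [6, 17, 22] -> counters=[1,0,0,0,0,0,2,0,0,1,0,0,0,0,1,0,1,1,0,0,0,0,2]
Step 4: insert x at [0, 18, 21] -> counters=[2,0,0,0,0,0,2,0,0,1,0,0,0,0,1,0,1,1,1,0,0,1,2]
Step 5: insert cjq at [0, 9, 17] -> counters=[3,0,0,0,0,0,2,0,0,2,0,0,0,0,1,0,1,2,1,0,0,1,2]
Final counters=[3,0,0,0,0,0,2,0,0,2,0,0,0,0,1,0,1,2,1,0,0,1,2] -> 9 nonzero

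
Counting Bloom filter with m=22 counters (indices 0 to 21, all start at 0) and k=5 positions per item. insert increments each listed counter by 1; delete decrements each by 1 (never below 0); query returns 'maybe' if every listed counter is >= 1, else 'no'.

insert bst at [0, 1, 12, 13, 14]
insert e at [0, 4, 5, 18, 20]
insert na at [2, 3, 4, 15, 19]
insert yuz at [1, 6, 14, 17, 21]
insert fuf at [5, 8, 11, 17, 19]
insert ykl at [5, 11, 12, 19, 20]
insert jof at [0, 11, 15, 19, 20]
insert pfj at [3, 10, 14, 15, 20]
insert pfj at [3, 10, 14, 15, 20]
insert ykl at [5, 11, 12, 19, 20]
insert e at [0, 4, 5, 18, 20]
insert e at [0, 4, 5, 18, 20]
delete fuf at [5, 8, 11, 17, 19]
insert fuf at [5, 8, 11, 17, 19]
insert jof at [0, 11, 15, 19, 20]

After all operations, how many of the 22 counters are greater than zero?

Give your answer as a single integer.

Step 1: insert bst at [0, 1, 12, 13, 14] -> counters=[1,1,0,0,0,0,0,0,0,0,0,0,1,1,1,0,0,0,0,0,0,0]
Step 2: insert e at [0, 4, 5, 18, 20] -> counters=[2,1,0,0,1,1,0,0,0,0,0,0,1,1,1,0,0,0,1,0,1,0]
Step 3: insert na at [2, 3, 4, 15, 19] -> counters=[2,1,1,1,2,1,0,0,0,0,0,0,1,1,1,1,0,0,1,1,1,0]
Step 4: insert yuz at [1, 6, 14, 17, 21] -> counters=[2,2,1,1,2,1,1,0,0,0,0,0,1,1,2,1,0,1,1,1,1,1]
Step 5: insert fuf at [5, 8, 11, 17, 19] -> counters=[2,2,1,1,2,2,1,0,1,0,0,1,1,1,2,1,0,2,1,2,1,1]
Step 6: insert ykl at [5, 11, 12, 19, 20] -> counters=[2,2,1,1,2,3,1,0,1,0,0,2,2,1,2,1,0,2,1,3,2,1]
Step 7: insert jof at [0, 11, 15, 19, 20] -> counters=[3,2,1,1,2,3,1,0,1,0,0,3,2,1,2,2,0,2,1,4,3,1]
Step 8: insert pfj at [3, 10, 14, 15, 20] -> counters=[3,2,1,2,2,3,1,0,1,0,1,3,2,1,3,3,0,2,1,4,4,1]
Step 9: insert pfj at [3, 10, 14, 15, 20] -> counters=[3,2,1,3,2,3,1,0,1,0,2,3,2,1,4,4,0,2,1,4,5,1]
Step 10: insert ykl at [5, 11, 12, 19, 20] -> counters=[3,2,1,3,2,4,1,0,1,0,2,4,3,1,4,4,0,2,1,5,6,1]
Step 11: insert e at [0, 4, 5, 18, 20] -> counters=[4,2,1,3,3,5,1,0,1,0,2,4,3,1,4,4,0,2,2,5,7,1]
Step 12: insert e at [0, 4, 5, 18, 20] -> counters=[5,2,1,3,4,6,1,0,1,0,2,4,3,1,4,4,0,2,3,5,8,1]
Step 13: delete fuf at [5, 8, 11, 17, 19] -> counters=[5,2,1,3,4,5,1,0,0,0,2,3,3,1,4,4,0,1,3,4,8,1]
Step 14: insert fuf at [5, 8, 11, 17, 19] -> counters=[5,2,1,3,4,6,1,0,1,0,2,4,3,1,4,4,0,2,3,5,8,1]
Step 15: insert jof at [0, 11, 15, 19, 20] -> counters=[6,2,1,3,4,6,1,0,1,0,2,5,3,1,4,5,0,2,3,6,9,1]
Final counters=[6,2,1,3,4,6,1,0,1,0,2,5,3,1,4,5,0,2,3,6,9,1] -> 19 nonzero

Answer: 19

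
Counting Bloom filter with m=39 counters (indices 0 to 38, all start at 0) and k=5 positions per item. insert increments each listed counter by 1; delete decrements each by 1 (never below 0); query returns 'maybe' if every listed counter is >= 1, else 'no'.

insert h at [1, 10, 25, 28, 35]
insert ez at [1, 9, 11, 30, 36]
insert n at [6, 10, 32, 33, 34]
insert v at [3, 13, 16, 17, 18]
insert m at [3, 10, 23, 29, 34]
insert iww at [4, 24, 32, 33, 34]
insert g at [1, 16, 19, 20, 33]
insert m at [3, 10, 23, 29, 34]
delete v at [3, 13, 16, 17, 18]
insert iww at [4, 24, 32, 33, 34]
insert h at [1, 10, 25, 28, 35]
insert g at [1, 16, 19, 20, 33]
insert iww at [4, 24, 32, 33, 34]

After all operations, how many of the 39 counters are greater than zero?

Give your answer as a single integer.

Answer: 21

Derivation:
Step 1: insert h at [1, 10, 25, 28, 35] -> counters=[0,1,0,0,0,0,0,0,0,0,1,0,0,0,0,0,0,0,0,0,0,0,0,0,0,1,0,0,1,0,0,0,0,0,0,1,0,0,0]
Step 2: insert ez at [1, 9, 11, 30, 36] -> counters=[0,2,0,0,0,0,0,0,0,1,1,1,0,0,0,0,0,0,0,0,0,0,0,0,0,1,0,0,1,0,1,0,0,0,0,1,1,0,0]
Step 3: insert n at [6, 10, 32, 33, 34] -> counters=[0,2,0,0,0,0,1,0,0,1,2,1,0,0,0,0,0,0,0,0,0,0,0,0,0,1,0,0,1,0,1,0,1,1,1,1,1,0,0]
Step 4: insert v at [3, 13, 16, 17, 18] -> counters=[0,2,0,1,0,0,1,0,0,1,2,1,0,1,0,0,1,1,1,0,0,0,0,0,0,1,0,0,1,0,1,0,1,1,1,1,1,0,0]
Step 5: insert m at [3, 10, 23, 29, 34] -> counters=[0,2,0,2,0,0,1,0,0,1,3,1,0,1,0,0,1,1,1,0,0,0,0,1,0,1,0,0,1,1,1,0,1,1,2,1,1,0,0]
Step 6: insert iww at [4, 24, 32, 33, 34] -> counters=[0,2,0,2,1,0,1,0,0,1,3,1,0,1,0,0,1,1,1,0,0,0,0,1,1,1,0,0,1,1,1,0,2,2,3,1,1,0,0]
Step 7: insert g at [1, 16, 19, 20, 33] -> counters=[0,3,0,2,1,0,1,0,0,1,3,1,0,1,0,0,2,1,1,1,1,0,0,1,1,1,0,0,1,1,1,0,2,3,3,1,1,0,0]
Step 8: insert m at [3, 10, 23, 29, 34] -> counters=[0,3,0,3,1,0,1,0,0,1,4,1,0,1,0,0,2,1,1,1,1,0,0,2,1,1,0,0,1,2,1,0,2,3,4,1,1,0,0]
Step 9: delete v at [3, 13, 16, 17, 18] -> counters=[0,3,0,2,1,0,1,0,0,1,4,1,0,0,0,0,1,0,0,1,1,0,0,2,1,1,0,0,1,2,1,0,2,3,4,1,1,0,0]
Step 10: insert iww at [4, 24, 32, 33, 34] -> counters=[0,3,0,2,2,0,1,0,0,1,4,1,0,0,0,0,1,0,0,1,1,0,0,2,2,1,0,0,1,2,1,0,3,4,5,1,1,0,0]
Step 11: insert h at [1, 10, 25, 28, 35] -> counters=[0,4,0,2,2,0,1,0,0,1,5,1,0,0,0,0,1,0,0,1,1,0,0,2,2,2,0,0,2,2,1,0,3,4,5,2,1,0,0]
Step 12: insert g at [1, 16, 19, 20, 33] -> counters=[0,5,0,2,2,0,1,0,0,1,5,1,0,0,0,0,2,0,0,2,2,0,0,2,2,2,0,0,2,2,1,0,3,5,5,2,1,0,0]
Step 13: insert iww at [4, 24, 32, 33, 34] -> counters=[0,5,0,2,3,0,1,0,0,1,5,1,0,0,0,0,2,0,0,2,2,0,0,2,3,2,0,0,2,2,1,0,4,6,6,2,1,0,0]
Final counters=[0,5,0,2,3,0,1,0,0,1,5,1,0,0,0,0,2,0,0,2,2,0,0,2,3,2,0,0,2,2,1,0,4,6,6,2,1,0,0] -> 21 nonzero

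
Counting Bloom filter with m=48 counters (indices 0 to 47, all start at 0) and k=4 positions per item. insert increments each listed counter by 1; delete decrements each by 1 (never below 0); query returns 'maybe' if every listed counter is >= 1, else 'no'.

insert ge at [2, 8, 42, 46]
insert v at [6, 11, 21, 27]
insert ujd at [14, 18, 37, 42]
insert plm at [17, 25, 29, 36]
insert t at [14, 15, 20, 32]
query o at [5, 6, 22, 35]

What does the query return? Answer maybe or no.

Step 1: insert ge at [2, 8, 42, 46] -> counters=[0,0,1,0,0,0,0,0,1,0,0,0,0,0,0,0,0,0,0,0,0,0,0,0,0,0,0,0,0,0,0,0,0,0,0,0,0,0,0,0,0,0,1,0,0,0,1,0]
Step 2: insert v at [6, 11, 21, 27] -> counters=[0,0,1,0,0,0,1,0,1,0,0,1,0,0,0,0,0,0,0,0,0,1,0,0,0,0,0,1,0,0,0,0,0,0,0,0,0,0,0,0,0,0,1,0,0,0,1,0]
Step 3: insert ujd at [14, 18, 37, 42] -> counters=[0,0,1,0,0,0,1,0,1,0,0,1,0,0,1,0,0,0,1,0,0,1,0,0,0,0,0,1,0,0,0,0,0,0,0,0,0,1,0,0,0,0,2,0,0,0,1,0]
Step 4: insert plm at [17, 25, 29, 36] -> counters=[0,0,1,0,0,0,1,0,1,0,0,1,0,0,1,0,0,1,1,0,0,1,0,0,0,1,0,1,0,1,0,0,0,0,0,0,1,1,0,0,0,0,2,0,0,0,1,0]
Step 5: insert t at [14, 15, 20, 32] -> counters=[0,0,1,0,0,0,1,0,1,0,0,1,0,0,2,1,0,1,1,0,1,1,0,0,0,1,0,1,0,1,0,0,1,0,0,0,1,1,0,0,0,0,2,0,0,0,1,0]
Query o: check counters[5]=0 counters[6]=1 counters[22]=0 counters[35]=0 -> no

Answer: no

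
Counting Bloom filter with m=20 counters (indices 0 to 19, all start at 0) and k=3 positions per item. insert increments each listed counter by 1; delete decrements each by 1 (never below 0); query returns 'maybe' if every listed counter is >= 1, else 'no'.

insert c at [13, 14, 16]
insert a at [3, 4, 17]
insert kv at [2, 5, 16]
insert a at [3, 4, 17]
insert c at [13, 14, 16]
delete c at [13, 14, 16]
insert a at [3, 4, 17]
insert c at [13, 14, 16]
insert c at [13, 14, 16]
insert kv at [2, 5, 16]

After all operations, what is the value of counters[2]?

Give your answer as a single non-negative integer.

Answer: 2

Derivation:
Step 1: insert c at [13, 14, 16] -> counters=[0,0,0,0,0,0,0,0,0,0,0,0,0,1,1,0,1,0,0,0]
Step 2: insert a at [3, 4, 17] -> counters=[0,0,0,1,1,0,0,0,0,0,0,0,0,1,1,0,1,1,0,0]
Step 3: insert kv at [2, 5, 16] -> counters=[0,0,1,1,1,1,0,0,0,0,0,0,0,1,1,0,2,1,0,0]
Step 4: insert a at [3, 4, 17] -> counters=[0,0,1,2,2,1,0,0,0,0,0,0,0,1,1,0,2,2,0,0]
Step 5: insert c at [13, 14, 16] -> counters=[0,0,1,2,2,1,0,0,0,0,0,0,0,2,2,0,3,2,0,0]
Step 6: delete c at [13, 14, 16] -> counters=[0,0,1,2,2,1,0,0,0,0,0,0,0,1,1,0,2,2,0,0]
Step 7: insert a at [3, 4, 17] -> counters=[0,0,1,3,3,1,0,0,0,0,0,0,0,1,1,0,2,3,0,0]
Step 8: insert c at [13, 14, 16] -> counters=[0,0,1,3,3,1,0,0,0,0,0,0,0,2,2,0,3,3,0,0]
Step 9: insert c at [13, 14, 16] -> counters=[0,0,1,3,3,1,0,0,0,0,0,0,0,3,3,0,4,3,0,0]
Step 10: insert kv at [2, 5, 16] -> counters=[0,0,2,3,3,2,0,0,0,0,0,0,0,3,3,0,5,3,0,0]
Final counters=[0,0,2,3,3,2,0,0,0,0,0,0,0,3,3,0,5,3,0,0] -> counters[2]=2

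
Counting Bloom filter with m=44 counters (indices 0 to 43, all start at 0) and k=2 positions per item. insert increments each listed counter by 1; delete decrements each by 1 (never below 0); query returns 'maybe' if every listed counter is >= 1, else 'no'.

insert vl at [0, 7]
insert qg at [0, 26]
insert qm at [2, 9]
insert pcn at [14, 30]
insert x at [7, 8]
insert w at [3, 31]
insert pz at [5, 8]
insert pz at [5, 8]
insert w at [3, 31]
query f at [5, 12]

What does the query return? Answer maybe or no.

Step 1: insert vl at [0, 7] -> counters=[1,0,0,0,0,0,0,1,0,0,0,0,0,0,0,0,0,0,0,0,0,0,0,0,0,0,0,0,0,0,0,0,0,0,0,0,0,0,0,0,0,0,0,0]
Step 2: insert qg at [0, 26] -> counters=[2,0,0,0,0,0,0,1,0,0,0,0,0,0,0,0,0,0,0,0,0,0,0,0,0,0,1,0,0,0,0,0,0,0,0,0,0,0,0,0,0,0,0,0]
Step 3: insert qm at [2, 9] -> counters=[2,0,1,0,0,0,0,1,0,1,0,0,0,0,0,0,0,0,0,0,0,0,0,0,0,0,1,0,0,0,0,0,0,0,0,0,0,0,0,0,0,0,0,0]
Step 4: insert pcn at [14, 30] -> counters=[2,0,1,0,0,0,0,1,0,1,0,0,0,0,1,0,0,0,0,0,0,0,0,0,0,0,1,0,0,0,1,0,0,0,0,0,0,0,0,0,0,0,0,0]
Step 5: insert x at [7, 8] -> counters=[2,0,1,0,0,0,0,2,1,1,0,0,0,0,1,0,0,0,0,0,0,0,0,0,0,0,1,0,0,0,1,0,0,0,0,0,0,0,0,0,0,0,0,0]
Step 6: insert w at [3, 31] -> counters=[2,0,1,1,0,0,0,2,1,1,0,0,0,0,1,0,0,0,0,0,0,0,0,0,0,0,1,0,0,0,1,1,0,0,0,0,0,0,0,0,0,0,0,0]
Step 7: insert pz at [5, 8] -> counters=[2,0,1,1,0,1,0,2,2,1,0,0,0,0,1,0,0,0,0,0,0,0,0,0,0,0,1,0,0,0,1,1,0,0,0,0,0,0,0,0,0,0,0,0]
Step 8: insert pz at [5, 8] -> counters=[2,0,1,1,0,2,0,2,3,1,0,0,0,0,1,0,0,0,0,0,0,0,0,0,0,0,1,0,0,0,1,1,0,0,0,0,0,0,0,0,0,0,0,0]
Step 9: insert w at [3, 31] -> counters=[2,0,1,2,0,2,0,2,3,1,0,0,0,0,1,0,0,0,0,0,0,0,0,0,0,0,1,0,0,0,1,2,0,0,0,0,0,0,0,0,0,0,0,0]
Query f: check counters[5]=2 counters[12]=0 -> no

Answer: no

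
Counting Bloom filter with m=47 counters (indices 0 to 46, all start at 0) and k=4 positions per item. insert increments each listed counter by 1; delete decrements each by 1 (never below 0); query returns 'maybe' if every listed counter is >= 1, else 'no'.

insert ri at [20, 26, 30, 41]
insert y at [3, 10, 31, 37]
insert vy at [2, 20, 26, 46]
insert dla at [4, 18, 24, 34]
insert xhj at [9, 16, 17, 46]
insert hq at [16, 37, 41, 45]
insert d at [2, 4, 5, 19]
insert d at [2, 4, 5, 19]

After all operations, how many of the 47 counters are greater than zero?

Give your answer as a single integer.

Answer: 20

Derivation:
Step 1: insert ri at [20, 26, 30, 41] -> counters=[0,0,0,0,0,0,0,0,0,0,0,0,0,0,0,0,0,0,0,0,1,0,0,0,0,0,1,0,0,0,1,0,0,0,0,0,0,0,0,0,0,1,0,0,0,0,0]
Step 2: insert y at [3, 10, 31, 37] -> counters=[0,0,0,1,0,0,0,0,0,0,1,0,0,0,0,0,0,0,0,0,1,0,0,0,0,0,1,0,0,0,1,1,0,0,0,0,0,1,0,0,0,1,0,0,0,0,0]
Step 3: insert vy at [2, 20, 26, 46] -> counters=[0,0,1,1,0,0,0,0,0,0,1,0,0,0,0,0,0,0,0,0,2,0,0,0,0,0,2,0,0,0,1,1,0,0,0,0,0,1,0,0,0,1,0,0,0,0,1]
Step 4: insert dla at [4, 18, 24, 34] -> counters=[0,0,1,1,1,0,0,0,0,0,1,0,0,0,0,0,0,0,1,0,2,0,0,0,1,0,2,0,0,0,1,1,0,0,1,0,0,1,0,0,0,1,0,0,0,0,1]
Step 5: insert xhj at [9, 16, 17, 46] -> counters=[0,0,1,1,1,0,0,0,0,1,1,0,0,0,0,0,1,1,1,0,2,0,0,0,1,0,2,0,0,0,1,1,0,0,1,0,0,1,0,0,0,1,0,0,0,0,2]
Step 6: insert hq at [16, 37, 41, 45] -> counters=[0,0,1,1,1,0,0,0,0,1,1,0,0,0,0,0,2,1,1,0,2,0,0,0,1,0,2,0,0,0,1,1,0,0,1,0,0,2,0,0,0,2,0,0,0,1,2]
Step 7: insert d at [2, 4, 5, 19] -> counters=[0,0,2,1,2,1,0,0,0,1,1,0,0,0,0,0,2,1,1,1,2,0,0,0,1,0,2,0,0,0,1,1,0,0,1,0,0,2,0,0,0,2,0,0,0,1,2]
Step 8: insert d at [2, 4, 5, 19] -> counters=[0,0,3,1,3,2,0,0,0,1,1,0,0,0,0,0,2,1,1,2,2,0,0,0,1,0,2,0,0,0,1,1,0,0,1,0,0,2,0,0,0,2,0,0,0,1,2]
Final counters=[0,0,3,1,3,2,0,0,0,1,1,0,0,0,0,0,2,1,1,2,2,0,0,0,1,0,2,0,0,0,1,1,0,0,1,0,0,2,0,0,0,2,0,0,0,1,2] -> 20 nonzero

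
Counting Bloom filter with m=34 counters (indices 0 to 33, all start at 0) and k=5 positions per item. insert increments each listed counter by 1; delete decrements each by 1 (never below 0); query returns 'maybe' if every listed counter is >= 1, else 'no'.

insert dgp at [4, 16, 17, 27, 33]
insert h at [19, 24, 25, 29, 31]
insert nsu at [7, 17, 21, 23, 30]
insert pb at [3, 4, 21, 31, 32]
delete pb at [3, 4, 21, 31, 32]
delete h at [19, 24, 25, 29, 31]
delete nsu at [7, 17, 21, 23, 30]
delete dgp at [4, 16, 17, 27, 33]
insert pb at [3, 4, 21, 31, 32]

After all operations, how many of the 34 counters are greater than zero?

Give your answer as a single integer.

Step 1: insert dgp at [4, 16, 17, 27, 33] -> counters=[0,0,0,0,1,0,0,0,0,0,0,0,0,0,0,0,1,1,0,0,0,0,0,0,0,0,0,1,0,0,0,0,0,1]
Step 2: insert h at [19, 24, 25, 29, 31] -> counters=[0,0,0,0,1,0,0,0,0,0,0,0,0,0,0,0,1,1,0,1,0,0,0,0,1,1,0,1,0,1,0,1,0,1]
Step 3: insert nsu at [7, 17, 21, 23, 30] -> counters=[0,0,0,0,1,0,0,1,0,0,0,0,0,0,0,0,1,2,0,1,0,1,0,1,1,1,0,1,0,1,1,1,0,1]
Step 4: insert pb at [3, 4, 21, 31, 32] -> counters=[0,0,0,1,2,0,0,1,0,0,0,0,0,0,0,0,1,2,0,1,0,2,0,1,1,1,0,1,0,1,1,2,1,1]
Step 5: delete pb at [3, 4, 21, 31, 32] -> counters=[0,0,0,0,1,0,0,1,0,0,0,0,0,0,0,0,1,2,0,1,0,1,0,1,1,1,0,1,0,1,1,1,0,1]
Step 6: delete h at [19, 24, 25, 29, 31] -> counters=[0,0,0,0,1,0,0,1,0,0,0,0,0,0,0,0,1,2,0,0,0,1,0,1,0,0,0,1,0,0,1,0,0,1]
Step 7: delete nsu at [7, 17, 21, 23, 30] -> counters=[0,0,0,0,1,0,0,0,0,0,0,0,0,0,0,0,1,1,0,0,0,0,0,0,0,0,0,1,0,0,0,0,0,1]
Step 8: delete dgp at [4, 16, 17, 27, 33] -> counters=[0,0,0,0,0,0,0,0,0,0,0,0,0,0,0,0,0,0,0,0,0,0,0,0,0,0,0,0,0,0,0,0,0,0]
Step 9: insert pb at [3, 4, 21, 31, 32] -> counters=[0,0,0,1,1,0,0,0,0,0,0,0,0,0,0,0,0,0,0,0,0,1,0,0,0,0,0,0,0,0,0,1,1,0]
Final counters=[0,0,0,1,1,0,0,0,0,0,0,0,0,0,0,0,0,0,0,0,0,1,0,0,0,0,0,0,0,0,0,1,1,0] -> 5 nonzero

Answer: 5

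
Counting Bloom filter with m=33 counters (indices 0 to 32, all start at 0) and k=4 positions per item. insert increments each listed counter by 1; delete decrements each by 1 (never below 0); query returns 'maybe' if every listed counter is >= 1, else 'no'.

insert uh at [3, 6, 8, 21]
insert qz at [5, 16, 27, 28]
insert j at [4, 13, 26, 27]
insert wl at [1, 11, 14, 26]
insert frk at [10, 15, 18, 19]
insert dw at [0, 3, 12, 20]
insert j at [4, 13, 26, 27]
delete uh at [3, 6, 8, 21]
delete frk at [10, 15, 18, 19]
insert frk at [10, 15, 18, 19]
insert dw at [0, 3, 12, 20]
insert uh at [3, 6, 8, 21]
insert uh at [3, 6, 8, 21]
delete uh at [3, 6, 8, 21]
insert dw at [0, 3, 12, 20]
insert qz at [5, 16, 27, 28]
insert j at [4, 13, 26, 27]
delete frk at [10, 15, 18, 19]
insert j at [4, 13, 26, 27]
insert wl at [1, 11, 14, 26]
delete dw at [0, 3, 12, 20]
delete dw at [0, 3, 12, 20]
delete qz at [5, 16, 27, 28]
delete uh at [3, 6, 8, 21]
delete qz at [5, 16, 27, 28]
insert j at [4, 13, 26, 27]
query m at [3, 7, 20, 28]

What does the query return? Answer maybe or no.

Answer: no

Derivation:
Step 1: insert uh at [3, 6, 8, 21] -> counters=[0,0,0,1,0,0,1,0,1,0,0,0,0,0,0,0,0,0,0,0,0,1,0,0,0,0,0,0,0,0,0,0,0]
Step 2: insert qz at [5, 16, 27, 28] -> counters=[0,0,0,1,0,1,1,0,1,0,0,0,0,0,0,0,1,0,0,0,0,1,0,0,0,0,0,1,1,0,0,0,0]
Step 3: insert j at [4, 13, 26, 27] -> counters=[0,0,0,1,1,1,1,0,1,0,0,0,0,1,0,0,1,0,0,0,0,1,0,0,0,0,1,2,1,0,0,0,0]
Step 4: insert wl at [1, 11, 14, 26] -> counters=[0,1,0,1,1,1,1,0,1,0,0,1,0,1,1,0,1,0,0,0,0,1,0,0,0,0,2,2,1,0,0,0,0]
Step 5: insert frk at [10, 15, 18, 19] -> counters=[0,1,0,1,1,1,1,0,1,0,1,1,0,1,1,1,1,0,1,1,0,1,0,0,0,0,2,2,1,0,0,0,0]
Step 6: insert dw at [0, 3, 12, 20] -> counters=[1,1,0,2,1,1,1,0,1,0,1,1,1,1,1,1,1,0,1,1,1,1,0,0,0,0,2,2,1,0,0,0,0]
Step 7: insert j at [4, 13, 26, 27] -> counters=[1,1,0,2,2,1,1,0,1,0,1,1,1,2,1,1,1,0,1,1,1,1,0,0,0,0,3,3,1,0,0,0,0]
Step 8: delete uh at [3, 6, 8, 21] -> counters=[1,1,0,1,2,1,0,0,0,0,1,1,1,2,1,1,1,0,1,1,1,0,0,0,0,0,3,3,1,0,0,0,0]
Step 9: delete frk at [10, 15, 18, 19] -> counters=[1,1,0,1,2,1,0,0,0,0,0,1,1,2,1,0,1,0,0,0,1,0,0,0,0,0,3,3,1,0,0,0,0]
Step 10: insert frk at [10, 15, 18, 19] -> counters=[1,1,0,1,2,1,0,0,0,0,1,1,1,2,1,1,1,0,1,1,1,0,0,0,0,0,3,3,1,0,0,0,0]
Step 11: insert dw at [0, 3, 12, 20] -> counters=[2,1,0,2,2,1,0,0,0,0,1,1,2,2,1,1,1,0,1,1,2,0,0,0,0,0,3,3,1,0,0,0,0]
Step 12: insert uh at [3, 6, 8, 21] -> counters=[2,1,0,3,2,1,1,0,1,0,1,1,2,2,1,1,1,0,1,1,2,1,0,0,0,0,3,3,1,0,0,0,0]
Step 13: insert uh at [3, 6, 8, 21] -> counters=[2,1,0,4,2,1,2,0,2,0,1,1,2,2,1,1,1,0,1,1,2,2,0,0,0,0,3,3,1,0,0,0,0]
Step 14: delete uh at [3, 6, 8, 21] -> counters=[2,1,0,3,2,1,1,0,1,0,1,1,2,2,1,1,1,0,1,1,2,1,0,0,0,0,3,3,1,0,0,0,0]
Step 15: insert dw at [0, 3, 12, 20] -> counters=[3,1,0,4,2,1,1,0,1,0,1,1,3,2,1,1,1,0,1,1,3,1,0,0,0,0,3,3,1,0,0,0,0]
Step 16: insert qz at [5, 16, 27, 28] -> counters=[3,1,0,4,2,2,1,0,1,0,1,1,3,2,1,1,2,0,1,1,3,1,0,0,0,0,3,4,2,0,0,0,0]
Step 17: insert j at [4, 13, 26, 27] -> counters=[3,1,0,4,3,2,1,0,1,0,1,1,3,3,1,1,2,0,1,1,3,1,0,0,0,0,4,5,2,0,0,0,0]
Step 18: delete frk at [10, 15, 18, 19] -> counters=[3,1,0,4,3,2,1,0,1,0,0,1,3,3,1,0,2,0,0,0,3,1,0,0,0,0,4,5,2,0,0,0,0]
Step 19: insert j at [4, 13, 26, 27] -> counters=[3,1,0,4,4,2,1,0,1,0,0,1,3,4,1,0,2,0,0,0,3,1,0,0,0,0,5,6,2,0,0,0,0]
Step 20: insert wl at [1, 11, 14, 26] -> counters=[3,2,0,4,4,2,1,0,1,0,0,2,3,4,2,0,2,0,0,0,3,1,0,0,0,0,6,6,2,0,0,0,0]
Step 21: delete dw at [0, 3, 12, 20] -> counters=[2,2,0,3,4,2,1,0,1,0,0,2,2,4,2,0,2,0,0,0,2,1,0,0,0,0,6,6,2,0,0,0,0]
Step 22: delete dw at [0, 3, 12, 20] -> counters=[1,2,0,2,4,2,1,0,1,0,0,2,1,4,2,0,2,0,0,0,1,1,0,0,0,0,6,6,2,0,0,0,0]
Step 23: delete qz at [5, 16, 27, 28] -> counters=[1,2,0,2,4,1,1,0,1,0,0,2,1,4,2,0,1,0,0,0,1,1,0,0,0,0,6,5,1,0,0,0,0]
Step 24: delete uh at [3, 6, 8, 21] -> counters=[1,2,0,1,4,1,0,0,0,0,0,2,1,4,2,0,1,0,0,0,1,0,0,0,0,0,6,5,1,0,0,0,0]
Step 25: delete qz at [5, 16, 27, 28] -> counters=[1,2,0,1,4,0,0,0,0,0,0,2,1,4,2,0,0,0,0,0,1,0,0,0,0,0,6,4,0,0,0,0,0]
Step 26: insert j at [4, 13, 26, 27] -> counters=[1,2,0,1,5,0,0,0,0,0,0,2,1,5,2,0,0,0,0,0,1,0,0,0,0,0,7,5,0,0,0,0,0]
Query m: check counters[3]=1 counters[7]=0 counters[20]=1 counters[28]=0 -> no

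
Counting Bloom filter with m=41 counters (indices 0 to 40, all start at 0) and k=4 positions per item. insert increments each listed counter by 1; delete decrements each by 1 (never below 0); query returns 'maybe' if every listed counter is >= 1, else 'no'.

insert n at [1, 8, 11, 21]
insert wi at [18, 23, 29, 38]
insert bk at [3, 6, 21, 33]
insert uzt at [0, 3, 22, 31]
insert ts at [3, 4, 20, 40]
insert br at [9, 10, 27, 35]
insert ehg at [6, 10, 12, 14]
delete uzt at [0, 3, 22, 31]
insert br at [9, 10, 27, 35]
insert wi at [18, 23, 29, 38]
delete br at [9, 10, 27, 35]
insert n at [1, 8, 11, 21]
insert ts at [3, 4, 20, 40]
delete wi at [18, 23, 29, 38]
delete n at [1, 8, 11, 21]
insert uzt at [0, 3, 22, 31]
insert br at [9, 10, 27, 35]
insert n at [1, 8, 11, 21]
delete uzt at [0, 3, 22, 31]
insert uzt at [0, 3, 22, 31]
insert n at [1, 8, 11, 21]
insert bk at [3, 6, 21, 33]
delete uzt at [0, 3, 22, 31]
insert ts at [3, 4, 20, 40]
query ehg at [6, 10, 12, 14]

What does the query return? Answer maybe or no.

Step 1: insert n at [1, 8, 11, 21] -> counters=[0,1,0,0,0,0,0,0,1,0,0,1,0,0,0,0,0,0,0,0,0,1,0,0,0,0,0,0,0,0,0,0,0,0,0,0,0,0,0,0,0]
Step 2: insert wi at [18, 23, 29, 38] -> counters=[0,1,0,0,0,0,0,0,1,0,0,1,0,0,0,0,0,0,1,0,0,1,0,1,0,0,0,0,0,1,0,0,0,0,0,0,0,0,1,0,0]
Step 3: insert bk at [3, 6, 21, 33] -> counters=[0,1,0,1,0,0,1,0,1,0,0,1,0,0,0,0,0,0,1,0,0,2,0,1,0,0,0,0,0,1,0,0,0,1,0,0,0,0,1,0,0]
Step 4: insert uzt at [0, 3, 22, 31] -> counters=[1,1,0,2,0,0,1,0,1,0,0,1,0,0,0,0,0,0,1,0,0,2,1,1,0,0,0,0,0,1,0,1,0,1,0,0,0,0,1,0,0]
Step 5: insert ts at [3, 4, 20, 40] -> counters=[1,1,0,3,1,0,1,0,1,0,0,1,0,0,0,0,0,0,1,0,1,2,1,1,0,0,0,0,0,1,0,1,0,1,0,0,0,0,1,0,1]
Step 6: insert br at [9, 10, 27, 35] -> counters=[1,1,0,3,1,0,1,0,1,1,1,1,0,0,0,0,0,0,1,0,1,2,1,1,0,0,0,1,0,1,0,1,0,1,0,1,0,0,1,0,1]
Step 7: insert ehg at [6, 10, 12, 14] -> counters=[1,1,0,3,1,0,2,0,1,1,2,1,1,0,1,0,0,0,1,0,1,2,1,1,0,0,0,1,0,1,0,1,0,1,0,1,0,0,1,0,1]
Step 8: delete uzt at [0, 3, 22, 31] -> counters=[0,1,0,2,1,0,2,0,1,1,2,1,1,0,1,0,0,0,1,0,1,2,0,1,0,0,0,1,0,1,0,0,0,1,0,1,0,0,1,0,1]
Step 9: insert br at [9, 10, 27, 35] -> counters=[0,1,0,2,1,0,2,0,1,2,3,1,1,0,1,0,0,0,1,0,1,2,0,1,0,0,0,2,0,1,0,0,0,1,0,2,0,0,1,0,1]
Step 10: insert wi at [18, 23, 29, 38] -> counters=[0,1,0,2,1,0,2,0,1,2,3,1,1,0,1,0,0,0,2,0,1,2,0,2,0,0,0,2,0,2,0,0,0,1,0,2,0,0,2,0,1]
Step 11: delete br at [9, 10, 27, 35] -> counters=[0,1,0,2,1,0,2,0,1,1,2,1,1,0,1,0,0,0,2,0,1,2,0,2,0,0,0,1,0,2,0,0,0,1,0,1,0,0,2,0,1]
Step 12: insert n at [1, 8, 11, 21] -> counters=[0,2,0,2,1,0,2,0,2,1,2,2,1,0,1,0,0,0,2,0,1,3,0,2,0,0,0,1,0,2,0,0,0,1,0,1,0,0,2,0,1]
Step 13: insert ts at [3, 4, 20, 40] -> counters=[0,2,0,3,2,0,2,0,2,1,2,2,1,0,1,0,0,0,2,0,2,3,0,2,0,0,0,1,0,2,0,0,0,1,0,1,0,0,2,0,2]
Step 14: delete wi at [18, 23, 29, 38] -> counters=[0,2,0,3,2,0,2,0,2,1,2,2,1,0,1,0,0,0,1,0,2,3,0,1,0,0,0,1,0,1,0,0,0,1,0,1,0,0,1,0,2]
Step 15: delete n at [1, 8, 11, 21] -> counters=[0,1,0,3,2,0,2,0,1,1,2,1,1,0,1,0,0,0,1,0,2,2,0,1,0,0,0,1,0,1,0,0,0,1,0,1,0,0,1,0,2]
Step 16: insert uzt at [0, 3, 22, 31] -> counters=[1,1,0,4,2,0,2,0,1,1,2,1,1,0,1,0,0,0,1,0,2,2,1,1,0,0,0,1,0,1,0,1,0,1,0,1,0,0,1,0,2]
Step 17: insert br at [9, 10, 27, 35] -> counters=[1,1,0,4,2,0,2,0,1,2,3,1,1,0,1,0,0,0,1,0,2,2,1,1,0,0,0,2,0,1,0,1,0,1,0,2,0,0,1,0,2]
Step 18: insert n at [1, 8, 11, 21] -> counters=[1,2,0,4,2,0,2,0,2,2,3,2,1,0,1,0,0,0,1,0,2,3,1,1,0,0,0,2,0,1,0,1,0,1,0,2,0,0,1,0,2]
Step 19: delete uzt at [0, 3, 22, 31] -> counters=[0,2,0,3,2,0,2,0,2,2,3,2,1,0,1,0,0,0,1,0,2,3,0,1,0,0,0,2,0,1,0,0,0,1,0,2,0,0,1,0,2]
Step 20: insert uzt at [0, 3, 22, 31] -> counters=[1,2,0,4,2,0,2,0,2,2,3,2,1,0,1,0,0,0,1,0,2,3,1,1,0,0,0,2,0,1,0,1,0,1,0,2,0,0,1,0,2]
Step 21: insert n at [1, 8, 11, 21] -> counters=[1,3,0,4,2,0,2,0,3,2,3,3,1,0,1,0,0,0,1,0,2,4,1,1,0,0,0,2,0,1,0,1,0,1,0,2,0,0,1,0,2]
Step 22: insert bk at [3, 6, 21, 33] -> counters=[1,3,0,5,2,0,3,0,3,2,3,3,1,0,1,0,0,0,1,0,2,5,1,1,0,0,0,2,0,1,0,1,0,2,0,2,0,0,1,0,2]
Step 23: delete uzt at [0, 3, 22, 31] -> counters=[0,3,0,4,2,0,3,0,3,2,3,3,1,0,1,0,0,0,1,0,2,5,0,1,0,0,0,2,0,1,0,0,0,2,0,2,0,0,1,0,2]
Step 24: insert ts at [3, 4, 20, 40] -> counters=[0,3,0,5,3,0,3,0,3,2,3,3,1,0,1,0,0,0,1,0,3,5,0,1,0,0,0,2,0,1,0,0,0,2,0,2,0,0,1,0,3]
Query ehg: check counters[6]=3 counters[10]=3 counters[12]=1 counters[14]=1 -> maybe

Answer: maybe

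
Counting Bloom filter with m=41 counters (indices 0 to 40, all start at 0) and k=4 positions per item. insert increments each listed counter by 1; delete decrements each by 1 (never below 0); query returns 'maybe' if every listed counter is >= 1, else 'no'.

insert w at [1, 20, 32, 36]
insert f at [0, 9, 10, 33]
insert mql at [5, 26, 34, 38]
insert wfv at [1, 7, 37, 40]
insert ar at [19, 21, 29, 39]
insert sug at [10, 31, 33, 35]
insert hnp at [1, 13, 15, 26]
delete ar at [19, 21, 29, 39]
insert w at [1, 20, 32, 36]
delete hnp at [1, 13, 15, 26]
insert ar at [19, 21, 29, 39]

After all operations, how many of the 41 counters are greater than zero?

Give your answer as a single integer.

Answer: 21

Derivation:
Step 1: insert w at [1, 20, 32, 36] -> counters=[0,1,0,0,0,0,0,0,0,0,0,0,0,0,0,0,0,0,0,0,1,0,0,0,0,0,0,0,0,0,0,0,1,0,0,0,1,0,0,0,0]
Step 2: insert f at [0, 9, 10, 33] -> counters=[1,1,0,0,0,0,0,0,0,1,1,0,0,0,0,0,0,0,0,0,1,0,0,0,0,0,0,0,0,0,0,0,1,1,0,0,1,0,0,0,0]
Step 3: insert mql at [5, 26, 34, 38] -> counters=[1,1,0,0,0,1,0,0,0,1,1,0,0,0,0,0,0,0,0,0,1,0,0,0,0,0,1,0,0,0,0,0,1,1,1,0,1,0,1,0,0]
Step 4: insert wfv at [1, 7, 37, 40] -> counters=[1,2,0,0,0,1,0,1,0,1,1,0,0,0,0,0,0,0,0,0,1,0,0,0,0,0,1,0,0,0,0,0,1,1,1,0,1,1,1,0,1]
Step 5: insert ar at [19, 21, 29, 39] -> counters=[1,2,0,0,0,1,0,1,0,1,1,0,0,0,0,0,0,0,0,1,1,1,0,0,0,0,1,0,0,1,0,0,1,1,1,0,1,1,1,1,1]
Step 6: insert sug at [10, 31, 33, 35] -> counters=[1,2,0,0,0,1,0,1,0,1,2,0,0,0,0,0,0,0,0,1,1,1,0,0,0,0,1,0,0,1,0,1,1,2,1,1,1,1,1,1,1]
Step 7: insert hnp at [1, 13, 15, 26] -> counters=[1,3,0,0,0,1,0,1,0,1,2,0,0,1,0,1,0,0,0,1,1,1,0,0,0,0,2,0,0,1,0,1,1,2,1,1,1,1,1,1,1]
Step 8: delete ar at [19, 21, 29, 39] -> counters=[1,3,0,0,0,1,0,1,0,1,2,0,0,1,0,1,0,0,0,0,1,0,0,0,0,0,2,0,0,0,0,1,1,2,1,1,1,1,1,0,1]
Step 9: insert w at [1, 20, 32, 36] -> counters=[1,4,0,0,0,1,0,1,0,1,2,0,0,1,0,1,0,0,0,0,2,0,0,0,0,0,2,0,0,0,0,1,2,2,1,1,2,1,1,0,1]
Step 10: delete hnp at [1, 13, 15, 26] -> counters=[1,3,0,0,0,1,0,1,0,1,2,0,0,0,0,0,0,0,0,0,2,0,0,0,0,0,1,0,0,0,0,1,2,2,1,1,2,1,1,0,1]
Step 11: insert ar at [19, 21, 29, 39] -> counters=[1,3,0,0,0,1,0,1,0,1,2,0,0,0,0,0,0,0,0,1,2,1,0,0,0,0,1,0,0,1,0,1,2,2,1,1,2,1,1,1,1]
Final counters=[1,3,0,0,0,1,0,1,0,1,2,0,0,0,0,0,0,0,0,1,2,1,0,0,0,0,1,0,0,1,0,1,2,2,1,1,2,1,1,1,1] -> 21 nonzero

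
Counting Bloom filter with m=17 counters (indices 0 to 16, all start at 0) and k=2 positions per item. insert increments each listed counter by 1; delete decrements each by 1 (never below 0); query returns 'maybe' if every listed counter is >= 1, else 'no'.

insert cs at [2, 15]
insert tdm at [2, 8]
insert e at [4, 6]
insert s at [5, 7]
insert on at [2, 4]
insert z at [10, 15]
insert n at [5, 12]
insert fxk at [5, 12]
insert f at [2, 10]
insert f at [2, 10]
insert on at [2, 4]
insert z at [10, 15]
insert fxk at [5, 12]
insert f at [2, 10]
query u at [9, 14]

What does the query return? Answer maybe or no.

Step 1: insert cs at [2, 15] -> counters=[0,0,1,0,0,0,0,0,0,0,0,0,0,0,0,1,0]
Step 2: insert tdm at [2, 8] -> counters=[0,0,2,0,0,0,0,0,1,0,0,0,0,0,0,1,0]
Step 3: insert e at [4, 6] -> counters=[0,0,2,0,1,0,1,0,1,0,0,0,0,0,0,1,0]
Step 4: insert s at [5, 7] -> counters=[0,0,2,0,1,1,1,1,1,0,0,0,0,0,0,1,0]
Step 5: insert on at [2, 4] -> counters=[0,0,3,0,2,1,1,1,1,0,0,0,0,0,0,1,0]
Step 6: insert z at [10, 15] -> counters=[0,0,3,0,2,1,1,1,1,0,1,0,0,0,0,2,0]
Step 7: insert n at [5, 12] -> counters=[0,0,3,0,2,2,1,1,1,0,1,0,1,0,0,2,0]
Step 8: insert fxk at [5, 12] -> counters=[0,0,3,0,2,3,1,1,1,0,1,0,2,0,0,2,0]
Step 9: insert f at [2, 10] -> counters=[0,0,4,0,2,3,1,1,1,0,2,0,2,0,0,2,0]
Step 10: insert f at [2, 10] -> counters=[0,0,5,0,2,3,1,1,1,0,3,0,2,0,0,2,0]
Step 11: insert on at [2, 4] -> counters=[0,0,6,0,3,3,1,1,1,0,3,0,2,0,0,2,0]
Step 12: insert z at [10, 15] -> counters=[0,0,6,0,3,3,1,1,1,0,4,0,2,0,0,3,0]
Step 13: insert fxk at [5, 12] -> counters=[0,0,6,0,3,4,1,1,1,0,4,0,3,0,0,3,0]
Step 14: insert f at [2, 10] -> counters=[0,0,7,0,3,4,1,1,1,0,5,0,3,0,0,3,0]
Query u: check counters[9]=0 counters[14]=0 -> no

Answer: no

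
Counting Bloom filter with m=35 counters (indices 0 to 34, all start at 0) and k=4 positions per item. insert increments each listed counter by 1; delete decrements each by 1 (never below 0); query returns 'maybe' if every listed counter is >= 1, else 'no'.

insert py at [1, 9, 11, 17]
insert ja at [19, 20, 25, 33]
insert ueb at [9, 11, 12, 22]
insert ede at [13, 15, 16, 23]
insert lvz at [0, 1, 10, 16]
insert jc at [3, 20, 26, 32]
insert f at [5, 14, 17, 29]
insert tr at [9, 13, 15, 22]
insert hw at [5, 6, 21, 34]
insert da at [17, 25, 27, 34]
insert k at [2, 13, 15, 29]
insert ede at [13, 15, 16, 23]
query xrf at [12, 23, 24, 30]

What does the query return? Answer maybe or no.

Step 1: insert py at [1, 9, 11, 17] -> counters=[0,1,0,0,0,0,0,0,0,1,0,1,0,0,0,0,0,1,0,0,0,0,0,0,0,0,0,0,0,0,0,0,0,0,0]
Step 2: insert ja at [19, 20, 25, 33] -> counters=[0,1,0,0,0,0,0,0,0,1,0,1,0,0,0,0,0,1,0,1,1,0,0,0,0,1,0,0,0,0,0,0,0,1,0]
Step 3: insert ueb at [9, 11, 12, 22] -> counters=[0,1,0,0,0,0,0,0,0,2,0,2,1,0,0,0,0,1,0,1,1,0,1,0,0,1,0,0,0,0,0,0,0,1,0]
Step 4: insert ede at [13, 15, 16, 23] -> counters=[0,1,0,0,0,0,0,0,0,2,0,2,1,1,0,1,1,1,0,1,1,0,1,1,0,1,0,0,0,0,0,0,0,1,0]
Step 5: insert lvz at [0, 1, 10, 16] -> counters=[1,2,0,0,0,0,0,0,0,2,1,2,1,1,0,1,2,1,0,1,1,0,1,1,0,1,0,0,0,0,0,0,0,1,0]
Step 6: insert jc at [3, 20, 26, 32] -> counters=[1,2,0,1,0,0,0,0,0,2,1,2,1,1,0,1,2,1,0,1,2,0,1,1,0,1,1,0,0,0,0,0,1,1,0]
Step 7: insert f at [5, 14, 17, 29] -> counters=[1,2,0,1,0,1,0,0,0,2,1,2,1,1,1,1,2,2,0,1,2,0,1,1,0,1,1,0,0,1,0,0,1,1,0]
Step 8: insert tr at [9, 13, 15, 22] -> counters=[1,2,0,1,0,1,0,0,0,3,1,2,1,2,1,2,2,2,0,1,2,0,2,1,0,1,1,0,0,1,0,0,1,1,0]
Step 9: insert hw at [5, 6, 21, 34] -> counters=[1,2,0,1,0,2,1,0,0,3,1,2,1,2,1,2,2,2,0,1,2,1,2,1,0,1,1,0,0,1,0,0,1,1,1]
Step 10: insert da at [17, 25, 27, 34] -> counters=[1,2,0,1,0,2,1,0,0,3,1,2,1,2,1,2,2,3,0,1,2,1,2,1,0,2,1,1,0,1,0,0,1,1,2]
Step 11: insert k at [2, 13, 15, 29] -> counters=[1,2,1,1,0,2,1,0,0,3,1,2,1,3,1,3,2,3,0,1,2,1,2,1,0,2,1,1,0,2,0,0,1,1,2]
Step 12: insert ede at [13, 15, 16, 23] -> counters=[1,2,1,1,0,2,1,0,0,3,1,2,1,4,1,4,3,3,0,1,2,1,2,2,0,2,1,1,0,2,0,0,1,1,2]
Query xrf: check counters[12]=1 counters[23]=2 counters[24]=0 counters[30]=0 -> no

Answer: no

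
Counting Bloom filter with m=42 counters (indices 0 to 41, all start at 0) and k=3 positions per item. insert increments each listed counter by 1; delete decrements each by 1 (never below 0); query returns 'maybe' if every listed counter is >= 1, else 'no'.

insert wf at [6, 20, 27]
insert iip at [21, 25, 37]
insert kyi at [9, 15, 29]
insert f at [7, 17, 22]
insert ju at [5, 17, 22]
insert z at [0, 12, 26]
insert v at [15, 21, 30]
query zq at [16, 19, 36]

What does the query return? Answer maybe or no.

Answer: no

Derivation:
Step 1: insert wf at [6, 20, 27] -> counters=[0,0,0,0,0,0,1,0,0,0,0,0,0,0,0,0,0,0,0,0,1,0,0,0,0,0,0,1,0,0,0,0,0,0,0,0,0,0,0,0,0,0]
Step 2: insert iip at [21, 25, 37] -> counters=[0,0,0,0,0,0,1,0,0,0,0,0,0,0,0,0,0,0,0,0,1,1,0,0,0,1,0,1,0,0,0,0,0,0,0,0,0,1,0,0,0,0]
Step 3: insert kyi at [9, 15, 29] -> counters=[0,0,0,0,0,0,1,0,0,1,0,0,0,0,0,1,0,0,0,0,1,1,0,0,0,1,0,1,0,1,0,0,0,0,0,0,0,1,0,0,0,0]
Step 4: insert f at [7, 17, 22] -> counters=[0,0,0,0,0,0,1,1,0,1,0,0,0,0,0,1,0,1,0,0,1,1,1,0,0,1,0,1,0,1,0,0,0,0,0,0,0,1,0,0,0,0]
Step 5: insert ju at [5, 17, 22] -> counters=[0,0,0,0,0,1,1,1,0,1,0,0,0,0,0,1,0,2,0,0,1,1,2,0,0,1,0,1,0,1,0,0,0,0,0,0,0,1,0,0,0,0]
Step 6: insert z at [0, 12, 26] -> counters=[1,0,0,0,0,1,1,1,0,1,0,0,1,0,0,1,0,2,0,0,1,1,2,0,0,1,1,1,0,1,0,0,0,0,0,0,0,1,0,0,0,0]
Step 7: insert v at [15, 21, 30] -> counters=[1,0,0,0,0,1,1,1,0,1,0,0,1,0,0,2,0,2,0,0,1,2,2,0,0,1,1,1,0,1,1,0,0,0,0,0,0,1,0,0,0,0]
Query zq: check counters[16]=0 counters[19]=0 counters[36]=0 -> no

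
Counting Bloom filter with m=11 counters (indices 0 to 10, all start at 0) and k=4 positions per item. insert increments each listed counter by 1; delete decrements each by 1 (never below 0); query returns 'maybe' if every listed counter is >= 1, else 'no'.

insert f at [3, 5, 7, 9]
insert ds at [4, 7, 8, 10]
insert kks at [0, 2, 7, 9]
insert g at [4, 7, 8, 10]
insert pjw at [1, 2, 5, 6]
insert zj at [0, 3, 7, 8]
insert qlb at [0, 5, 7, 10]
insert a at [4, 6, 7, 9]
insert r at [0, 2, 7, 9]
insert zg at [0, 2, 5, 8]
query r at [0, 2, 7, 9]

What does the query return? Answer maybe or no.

Step 1: insert f at [3, 5, 7, 9] -> counters=[0,0,0,1,0,1,0,1,0,1,0]
Step 2: insert ds at [4, 7, 8, 10] -> counters=[0,0,0,1,1,1,0,2,1,1,1]
Step 3: insert kks at [0, 2, 7, 9] -> counters=[1,0,1,1,1,1,0,3,1,2,1]
Step 4: insert g at [4, 7, 8, 10] -> counters=[1,0,1,1,2,1,0,4,2,2,2]
Step 5: insert pjw at [1, 2, 5, 6] -> counters=[1,1,2,1,2,2,1,4,2,2,2]
Step 6: insert zj at [0, 3, 7, 8] -> counters=[2,1,2,2,2,2,1,5,3,2,2]
Step 7: insert qlb at [0, 5, 7, 10] -> counters=[3,1,2,2,2,3,1,6,3,2,3]
Step 8: insert a at [4, 6, 7, 9] -> counters=[3,1,2,2,3,3,2,7,3,3,3]
Step 9: insert r at [0, 2, 7, 9] -> counters=[4,1,3,2,3,3,2,8,3,4,3]
Step 10: insert zg at [0, 2, 5, 8] -> counters=[5,1,4,2,3,4,2,8,4,4,3]
Query r: check counters[0]=5 counters[2]=4 counters[7]=8 counters[9]=4 -> maybe

Answer: maybe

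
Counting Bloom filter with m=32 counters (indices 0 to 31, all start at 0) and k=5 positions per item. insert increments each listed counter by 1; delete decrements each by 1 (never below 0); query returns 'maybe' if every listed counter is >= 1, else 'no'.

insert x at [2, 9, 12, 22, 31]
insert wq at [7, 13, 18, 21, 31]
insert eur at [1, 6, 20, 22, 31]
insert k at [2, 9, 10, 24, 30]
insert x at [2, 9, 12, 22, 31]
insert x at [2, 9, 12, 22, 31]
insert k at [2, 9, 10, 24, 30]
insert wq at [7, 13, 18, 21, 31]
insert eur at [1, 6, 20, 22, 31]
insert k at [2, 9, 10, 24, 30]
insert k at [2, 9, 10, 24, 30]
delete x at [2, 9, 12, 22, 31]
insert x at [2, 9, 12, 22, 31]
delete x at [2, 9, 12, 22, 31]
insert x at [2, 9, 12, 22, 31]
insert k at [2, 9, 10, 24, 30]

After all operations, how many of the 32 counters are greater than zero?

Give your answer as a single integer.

Step 1: insert x at [2, 9, 12, 22, 31] -> counters=[0,0,1,0,0,0,0,0,0,1,0,0,1,0,0,0,0,0,0,0,0,0,1,0,0,0,0,0,0,0,0,1]
Step 2: insert wq at [7, 13, 18, 21, 31] -> counters=[0,0,1,0,0,0,0,1,0,1,0,0,1,1,0,0,0,0,1,0,0,1,1,0,0,0,0,0,0,0,0,2]
Step 3: insert eur at [1, 6, 20, 22, 31] -> counters=[0,1,1,0,0,0,1,1,0,1,0,0,1,1,0,0,0,0,1,0,1,1,2,0,0,0,0,0,0,0,0,3]
Step 4: insert k at [2, 9, 10, 24, 30] -> counters=[0,1,2,0,0,0,1,1,0,2,1,0,1,1,0,0,0,0,1,0,1,1,2,0,1,0,0,0,0,0,1,3]
Step 5: insert x at [2, 9, 12, 22, 31] -> counters=[0,1,3,0,0,0,1,1,0,3,1,0,2,1,0,0,0,0,1,0,1,1,3,0,1,0,0,0,0,0,1,4]
Step 6: insert x at [2, 9, 12, 22, 31] -> counters=[0,1,4,0,0,0,1,1,0,4,1,0,3,1,0,0,0,0,1,0,1,1,4,0,1,0,0,0,0,0,1,5]
Step 7: insert k at [2, 9, 10, 24, 30] -> counters=[0,1,5,0,0,0,1,1,0,5,2,0,3,1,0,0,0,0,1,0,1,1,4,0,2,0,0,0,0,0,2,5]
Step 8: insert wq at [7, 13, 18, 21, 31] -> counters=[0,1,5,0,0,0,1,2,0,5,2,0,3,2,0,0,0,0,2,0,1,2,4,0,2,0,0,0,0,0,2,6]
Step 9: insert eur at [1, 6, 20, 22, 31] -> counters=[0,2,5,0,0,0,2,2,0,5,2,0,3,2,0,0,0,0,2,0,2,2,5,0,2,0,0,0,0,0,2,7]
Step 10: insert k at [2, 9, 10, 24, 30] -> counters=[0,2,6,0,0,0,2,2,0,6,3,0,3,2,0,0,0,0,2,0,2,2,5,0,3,0,0,0,0,0,3,7]
Step 11: insert k at [2, 9, 10, 24, 30] -> counters=[0,2,7,0,0,0,2,2,0,7,4,0,3,2,0,0,0,0,2,0,2,2,5,0,4,0,0,0,0,0,4,7]
Step 12: delete x at [2, 9, 12, 22, 31] -> counters=[0,2,6,0,0,0,2,2,0,6,4,0,2,2,0,0,0,0,2,0,2,2,4,0,4,0,0,0,0,0,4,6]
Step 13: insert x at [2, 9, 12, 22, 31] -> counters=[0,2,7,0,0,0,2,2,0,7,4,0,3,2,0,0,0,0,2,0,2,2,5,0,4,0,0,0,0,0,4,7]
Step 14: delete x at [2, 9, 12, 22, 31] -> counters=[0,2,6,0,0,0,2,2,0,6,4,0,2,2,0,0,0,0,2,0,2,2,4,0,4,0,0,0,0,0,4,6]
Step 15: insert x at [2, 9, 12, 22, 31] -> counters=[0,2,7,0,0,0,2,2,0,7,4,0,3,2,0,0,0,0,2,0,2,2,5,0,4,0,0,0,0,0,4,7]
Step 16: insert k at [2, 9, 10, 24, 30] -> counters=[0,2,8,0,0,0,2,2,0,8,5,0,3,2,0,0,0,0,2,0,2,2,5,0,5,0,0,0,0,0,5,7]
Final counters=[0,2,8,0,0,0,2,2,0,8,5,0,3,2,0,0,0,0,2,0,2,2,5,0,5,0,0,0,0,0,5,7] -> 15 nonzero

Answer: 15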